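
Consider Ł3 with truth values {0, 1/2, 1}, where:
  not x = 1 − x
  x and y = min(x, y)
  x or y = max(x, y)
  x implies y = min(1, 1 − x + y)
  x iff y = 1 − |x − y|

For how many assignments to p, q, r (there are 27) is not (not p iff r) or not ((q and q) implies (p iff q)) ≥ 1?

8

value 1: 8 assignments (counts)
value 1/2: 12 assignments
value 0: 7 assignments
So 8 of the 27 assignments meet the threshold.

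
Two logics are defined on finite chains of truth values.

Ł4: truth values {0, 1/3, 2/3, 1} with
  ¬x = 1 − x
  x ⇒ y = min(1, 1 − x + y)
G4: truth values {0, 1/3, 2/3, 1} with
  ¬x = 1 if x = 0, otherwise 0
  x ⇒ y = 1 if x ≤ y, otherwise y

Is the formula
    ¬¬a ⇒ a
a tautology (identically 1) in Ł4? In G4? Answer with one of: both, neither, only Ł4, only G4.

In Ł4: every assignment gives 1 — tautology.
In G4: at a = 1/3 the value is 1/3 — not a tautology.

only Ł4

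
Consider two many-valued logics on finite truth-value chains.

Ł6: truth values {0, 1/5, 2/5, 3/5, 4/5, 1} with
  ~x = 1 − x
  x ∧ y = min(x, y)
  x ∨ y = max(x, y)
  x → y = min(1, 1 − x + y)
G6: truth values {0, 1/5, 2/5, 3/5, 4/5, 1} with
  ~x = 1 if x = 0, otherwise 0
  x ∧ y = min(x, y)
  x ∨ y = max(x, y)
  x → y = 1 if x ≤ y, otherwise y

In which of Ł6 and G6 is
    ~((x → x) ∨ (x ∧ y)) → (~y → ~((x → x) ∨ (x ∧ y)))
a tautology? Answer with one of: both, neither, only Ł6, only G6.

both

In Ł6: every assignment gives 1 — tautology.
In G6: every assignment gives 1 — tautology.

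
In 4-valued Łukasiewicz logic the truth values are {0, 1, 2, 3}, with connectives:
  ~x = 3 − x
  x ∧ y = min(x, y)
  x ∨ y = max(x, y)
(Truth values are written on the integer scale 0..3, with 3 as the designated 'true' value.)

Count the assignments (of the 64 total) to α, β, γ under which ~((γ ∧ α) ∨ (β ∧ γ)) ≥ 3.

19

value 3: 19 assignments (counts)
value 2: 21 assignments
value 1: 17 assignments
value 0: 7 assignments
So 19 of the 64 assignments meet the threshold.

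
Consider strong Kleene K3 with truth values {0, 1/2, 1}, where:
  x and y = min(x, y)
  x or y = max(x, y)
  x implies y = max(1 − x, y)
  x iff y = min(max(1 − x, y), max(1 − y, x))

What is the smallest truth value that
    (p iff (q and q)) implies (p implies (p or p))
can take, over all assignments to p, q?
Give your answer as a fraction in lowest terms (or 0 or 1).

Take p = 1/2, q = 0:
q and q = 0 and 0 = 0
p iff (q and q) = 1/2 iff 0 = 1/2
p or p = 1/2 or 1/2 = 1/2
p implies (p or p) = 1/2 implies 1/2 = 1/2
(p iff (q and q)) implies (p implies (p or p)) = 1/2 implies 1/2 = 1/2
No assignment yields a value below 1/2, so this is the minimum.

1/2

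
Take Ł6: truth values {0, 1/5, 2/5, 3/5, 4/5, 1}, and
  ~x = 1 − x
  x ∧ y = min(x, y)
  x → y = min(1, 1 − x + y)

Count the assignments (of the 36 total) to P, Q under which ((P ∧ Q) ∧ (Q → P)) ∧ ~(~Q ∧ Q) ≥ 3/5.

value 1: 1 assignment (counts)
value 4/5: 3 assignments (counts)
value 3/5: 5 assignments (counts)
value 2/5: 7 assignments
value 1/5: 9 assignments
value 0: 11 assignments
So 9 of the 36 assignments meet the threshold.

9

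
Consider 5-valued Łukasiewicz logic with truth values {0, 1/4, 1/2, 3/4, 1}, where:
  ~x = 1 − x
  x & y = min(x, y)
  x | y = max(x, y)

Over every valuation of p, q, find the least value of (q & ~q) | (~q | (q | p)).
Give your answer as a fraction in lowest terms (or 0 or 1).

Take p = 0, q = 1/2:
~q = ~1/2 = 1/2
q & ~q = 1/2 & 1/2 = 1/2
~q = ~1/2 = 1/2
q | p = 1/2 | 0 = 1/2
~q | (q | p) = 1/2 | 1/2 = 1/2
(q & ~q) | (~q | (q | p)) = 1/2 | 1/2 = 1/2
No assignment yields a value below 1/2, so this is the minimum.

1/2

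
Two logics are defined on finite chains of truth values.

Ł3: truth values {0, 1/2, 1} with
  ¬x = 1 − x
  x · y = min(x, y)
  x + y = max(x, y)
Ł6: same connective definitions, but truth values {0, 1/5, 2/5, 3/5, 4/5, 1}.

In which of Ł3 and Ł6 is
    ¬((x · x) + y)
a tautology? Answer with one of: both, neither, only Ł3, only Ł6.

neither

In Ł3: at x = 0, y = 1/2 the value is 1/2 — not a tautology.
In Ł6: at x = 0, y = 1/5 the value is 4/5 — not a tautology.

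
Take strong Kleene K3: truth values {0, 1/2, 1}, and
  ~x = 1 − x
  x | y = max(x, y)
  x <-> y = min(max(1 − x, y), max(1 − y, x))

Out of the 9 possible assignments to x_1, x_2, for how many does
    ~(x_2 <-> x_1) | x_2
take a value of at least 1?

x_1 = 0, x_2 = 0 ↦ 0  <
x_1 = 0, x_2 = 1/2 ↦ 1/2  <
x_1 = 0, x_2 = 1 ↦ 1  ≥
x_1 = 1/2, x_2 = 0 ↦ 1/2  <
x_1 = 1/2, x_2 = 1/2 ↦ 1/2  <
x_1 = 1/2, x_2 = 1 ↦ 1  ≥
x_1 = 1, x_2 = 0 ↦ 1  ≥
x_1 = 1, x_2 = 1/2 ↦ 1/2  <
x_1 = 1, x_2 = 1 ↦ 1  ≥
So 4 of the 9 assignments meet the threshold.

4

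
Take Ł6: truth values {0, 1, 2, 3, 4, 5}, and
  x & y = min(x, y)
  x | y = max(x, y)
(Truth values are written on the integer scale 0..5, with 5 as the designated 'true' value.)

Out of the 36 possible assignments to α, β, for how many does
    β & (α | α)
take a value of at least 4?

value 5: 1 assignment (counts)
value 4: 3 assignments (counts)
value 3: 5 assignments
value 2: 7 assignments
value 1: 9 assignments
value 0: 11 assignments
So 4 of the 36 assignments meet the threshold.

4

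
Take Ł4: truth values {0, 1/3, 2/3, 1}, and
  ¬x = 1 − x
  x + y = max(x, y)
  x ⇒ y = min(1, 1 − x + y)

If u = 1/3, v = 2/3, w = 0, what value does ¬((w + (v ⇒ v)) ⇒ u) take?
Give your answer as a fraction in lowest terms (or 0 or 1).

v ⇒ v = 2/3 ⇒ 2/3 = 1
w + (v ⇒ v) = 0 + 1 = 1
(w + (v ⇒ v)) ⇒ u = 1 ⇒ 1/3 = 1/3
¬((w + (v ⇒ v)) ⇒ u) = ¬1/3 = 2/3

2/3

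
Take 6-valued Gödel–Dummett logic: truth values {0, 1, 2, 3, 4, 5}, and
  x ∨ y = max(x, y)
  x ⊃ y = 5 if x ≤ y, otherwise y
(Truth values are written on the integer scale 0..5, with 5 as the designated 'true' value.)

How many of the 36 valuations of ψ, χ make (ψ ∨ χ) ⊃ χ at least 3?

value 5: 21 assignments (counts)
value 4: 1 assignment (counts)
value 3: 2 assignments (counts)
value 2: 3 assignments
value 1: 4 assignments
value 0: 5 assignments
So 24 of the 36 assignments meet the threshold.

24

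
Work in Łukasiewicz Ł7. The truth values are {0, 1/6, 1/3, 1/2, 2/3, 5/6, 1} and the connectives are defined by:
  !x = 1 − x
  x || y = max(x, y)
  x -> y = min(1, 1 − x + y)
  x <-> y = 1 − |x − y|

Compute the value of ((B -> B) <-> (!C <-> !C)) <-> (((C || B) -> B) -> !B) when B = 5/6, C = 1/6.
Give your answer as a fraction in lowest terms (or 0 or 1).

1/6

B -> B = 5/6 -> 5/6 = 1
!C = !1/6 = 5/6
!C = !1/6 = 5/6
!C <-> !C = 5/6 <-> 5/6 = 1
(B -> B) <-> (!C <-> !C) = 1 <-> 1 = 1
C || B = 1/6 || 5/6 = 5/6
(C || B) -> B = 5/6 -> 5/6 = 1
!B = !5/6 = 1/6
((C || B) -> B) -> !B = 1 -> 1/6 = 1/6
((B -> B) <-> (!C <-> !C)) <-> (((C || B) -> B) -> !B) = 1 <-> 1/6 = 1/6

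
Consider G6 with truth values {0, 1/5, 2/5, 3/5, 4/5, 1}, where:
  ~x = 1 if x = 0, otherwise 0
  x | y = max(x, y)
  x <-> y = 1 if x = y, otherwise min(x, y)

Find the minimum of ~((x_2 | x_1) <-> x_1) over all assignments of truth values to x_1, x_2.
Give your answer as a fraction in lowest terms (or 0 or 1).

Take x_1 = 0, x_2 = 0:
x_2 | x_1 = 0 | 0 = 0
(x_2 | x_1) <-> x_1 = 0 <-> 0 = 1
~((x_2 | x_1) <-> x_1) = ~1 = 0
No assignment yields a value below 0, so this is the minimum.

0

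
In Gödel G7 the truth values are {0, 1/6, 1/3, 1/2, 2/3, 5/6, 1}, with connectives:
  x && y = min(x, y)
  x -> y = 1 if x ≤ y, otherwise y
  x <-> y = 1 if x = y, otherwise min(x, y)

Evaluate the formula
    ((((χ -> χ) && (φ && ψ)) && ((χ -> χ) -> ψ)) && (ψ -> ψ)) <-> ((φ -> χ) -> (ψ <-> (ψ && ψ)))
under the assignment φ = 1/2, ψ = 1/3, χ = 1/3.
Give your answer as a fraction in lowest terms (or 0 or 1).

1/3

χ -> χ = 1/3 -> 1/3 = 1
φ && ψ = 1/2 && 1/3 = 1/3
(χ -> χ) && (φ && ψ) = 1 && 1/3 = 1/3
χ -> χ = 1/3 -> 1/3 = 1
(χ -> χ) -> ψ = 1 -> 1/3 = 1/3
((χ -> χ) && (φ && ψ)) && ((χ -> χ) -> ψ) = 1/3 && 1/3 = 1/3
ψ -> ψ = 1/3 -> 1/3 = 1
(((χ -> χ) && (φ && ψ)) && ((χ -> χ) -> ψ)) && (ψ -> ψ) = 1/3 && 1 = 1/3
φ -> χ = 1/2 -> 1/3 = 1/3
ψ && ψ = 1/3 && 1/3 = 1/3
ψ <-> (ψ && ψ) = 1/3 <-> 1/3 = 1
(φ -> χ) -> (ψ <-> (ψ && ψ)) = 1/3 -> 1 = 1
((((χ -> χ) && (φ && ψ)) && ((χ -> χ) -> ψ)) && (ψ -> ψ)) <-> ((φ -> χ) -> (ψ <-> (ψ && ψ))) = 1/3 <-> 1 = 1/3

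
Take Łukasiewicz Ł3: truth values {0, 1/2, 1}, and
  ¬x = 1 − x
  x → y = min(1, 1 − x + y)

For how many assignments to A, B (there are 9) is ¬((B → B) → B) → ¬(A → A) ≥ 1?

A = 0, B = 0 ↦ 0  <
A = 0, B = 1/2 ↦ 1/2  <
A = 0, B = 1 ↦ 1  ≥
A = 1/2, B = 0 ↦ 0  <
A = 1/2, B = 1/2 ↦ 1/2  <
A = 1/2, B = 1 ↦ 1  ≥
A = 1, B = 0 ↦ 0  <
A = 1, B = 1/2 ↦ 1/2  <
A = 1, B = 1 ↦ 1  ≥
So 3 of the 9 assignments meet the threshold.

3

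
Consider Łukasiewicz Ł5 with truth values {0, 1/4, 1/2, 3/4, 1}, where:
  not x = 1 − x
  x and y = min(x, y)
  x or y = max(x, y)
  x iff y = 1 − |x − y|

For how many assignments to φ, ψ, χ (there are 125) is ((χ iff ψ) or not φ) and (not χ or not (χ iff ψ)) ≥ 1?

value 1: 10 assignments (counts)
value 3/4: 31 assignments
value 1/2: 47 assignments
value 1/4: 30 assignments
value 0: 7 assignments
So 10 of the 125 assignments meet the threshold.

10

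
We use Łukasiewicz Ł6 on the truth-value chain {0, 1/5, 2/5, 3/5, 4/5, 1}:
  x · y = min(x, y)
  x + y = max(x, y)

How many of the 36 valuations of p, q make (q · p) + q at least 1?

value 1: 6 assignments (counts)
value 4/5: 6 assignments
value 3/5: 6 assignments
value 2/5: 6 assignments
value 1/5: 6 assignments
value 0: 6 assignments
So 6 of the 36 assignments meet the threshold.

6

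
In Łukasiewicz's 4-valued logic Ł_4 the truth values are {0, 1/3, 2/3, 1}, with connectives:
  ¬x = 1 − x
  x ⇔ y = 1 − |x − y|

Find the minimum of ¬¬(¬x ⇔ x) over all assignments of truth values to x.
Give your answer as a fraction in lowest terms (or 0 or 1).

Take x = 0:
¬x = ¬0 = 1
¬x ⇔ x = 1 ⇔ 0 = 0
¬(¬x ⇔ x) = ¬0 = 1
¬¬(¬x ⇔ x) = ¬1 = 0
No assignment yields a value below 0, so this is the minimum.

0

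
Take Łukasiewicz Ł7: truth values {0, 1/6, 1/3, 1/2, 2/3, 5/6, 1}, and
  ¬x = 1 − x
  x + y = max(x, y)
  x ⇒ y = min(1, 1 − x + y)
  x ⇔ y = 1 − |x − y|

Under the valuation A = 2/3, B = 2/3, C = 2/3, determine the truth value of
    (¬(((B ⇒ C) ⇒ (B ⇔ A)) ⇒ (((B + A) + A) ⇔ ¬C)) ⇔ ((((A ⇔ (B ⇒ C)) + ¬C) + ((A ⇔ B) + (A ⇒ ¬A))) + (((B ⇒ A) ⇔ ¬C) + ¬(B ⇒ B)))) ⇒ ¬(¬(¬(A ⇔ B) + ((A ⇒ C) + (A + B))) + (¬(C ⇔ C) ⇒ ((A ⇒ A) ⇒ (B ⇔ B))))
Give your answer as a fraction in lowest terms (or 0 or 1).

2/3

B ⇒ C = 2/3 ⇒ 2/3 = 1
B ⇔ A = 2/3 ⇔ 2/3 = 1
(B ⇒ C) ⇒ (B ⇔ A) = 1 ⇒ 1 = 1
B + A = 2/3 + 2/3 = 2/3
(B + A) + A = 2/3 + 2/3 = 2/3
¬C = ¬2/3 = 1/3
((B + A) + A) ⇔ ¬C = 2/3 ⇔ 1/3 = 2/3
((B ⇒ C) ⇒ (B ⇔ A)) ⇒ (((B + A) + A) ⇔ ¬C) = 1 ⇒ 2/3 = 2/3
¬(((B ⇒ C) ⇒ (B ⇔ A)) ⇒ (((B + A) + A) ⇔ ¬C)) = ¬2/3 = 1/3
B ⇒ C = 2/3 ⇒ 2/3 = 1
A ⇔ (B ⇒ C) = 2/3 ⇔ 1 = 2/3
¬C = ¬2/3 = 1/3
(A ⇔ (B ⇒ C)) + ¬C = 2/3 + 1/3 = 2/3
A ⇔ B = 2/3 ⇔ 2/3 = 1
¬A = ¬2/3 = 1/3
A ⇒ ¬A = 2/3 ⇒ 1/3 = 2/3
(A ⇔ B) + (A ⇒ ¬A) = 1 + 2/3 = 1
((A ⇔ (B ⇒ C)) + ¬C) + ((A ⇔ B) + (A ⇒ ¬A)) = 2/3 + 1 = 1
B ⇒ A = 2/3 ⇒ 2/3 = 1
¬C = ¬2/3 = 1/3
(B ⇒ A) ⇔ ¬C = 1 ⇔ 1/3 = 1/3
B ⇒ B = 2/3 ⇒ 2/3 = 1
¬(B ⇒ B) = ¬1 = 0
((B ⇒ A) ⇔ ¬C) + ¬(B ⇒ B) = 1/3 + 0 = 1/3
(((A ⇔ (B ⇒ C)) + ¬C) + ((A ⇔ B) + (A ⇒ ¬A))) + (((B ⇒ A) ⇔ ¬C) + ¬(B ⇒ B)) = 1 + 1/3 = 1
¬(((B ⇒ C) ⇒ (B ⇔ A)) ⇒ (((B + A) + A) ⇔ ¬C)) ⇔ ((((A ⇔ (B ⇒ C)) + ¬C) + ((A ⇔ B) + (A ⇒ ¬A))) + (((B ⇒ A) ⇔ ¬C) + ¬(B ⇒ B))) = 1/3 ⇔ 1 = 1/3
A ⇔ B = 2/3 ⇔ 2/3 = 1
¬(A ⇔ B) = ¬1 = 0
A ⇒ C = 2/3 ⇒ 2/3 = 1
A + B = 2/3 + 2/3 = 2/3
(A ⇒ C) + (A + B) = 1 + 2/3 = 1
¬(A ⇔ B) + ((A ⇒ C) + (A + B)) = 0 + 1 = 1
¬(¬(A ⇔ B) + ((A ⇒ C) + (A + B))) = ¬1 = 0
C ⇔ C = 2/3 ⇔ 2/3 = 1
¬(C ⇔ C) = ¬1 = 0
A ⇒ A = 2/3 ⇒ 2/3 = 1
B ⇔ B = 2/3 ⇔ 2/3 = 1
(A ⇒ A) ⇒ (B ⇔ B) = 1 ⇒ 1 = 1
¬(C ⇔ C) ⇒ ((A ⇒ A) ⇒ (B ⇔ B)) = 0 ⇒ 1 = 1
¬(¬(A ⇔ B) + ((A ⇒ C) + (A + B))) + (¬(C ⇔ C) ⇒ ((A ⇒ A) ⇒ (B ⇔ B))) = 0 + 1 = 1
¬(¬(¬(A ⇔ B) + ((A ⇒ C) + (A + B))) + (¬(C ⇔ C) ⇒ ((A ⇒ A) ⇒ (B ⇔ B)))) = ¬1 = 0
(¬(((B ⇒ C) ⇒ (B ⇔ A)) ⇒ (((B + A) + A) ⇔ ¬C)) ⇔ ((((A ⇔ (B ⇒ C)) + ¬C) + ((A ⇔ B) + (A ⇒ ¬A))) + (((B ⇒ A) ⇔ ¬C) + ¬(B ⇒ B)))) ⇒ ¬(¬(¬(A ⇔ B) + ((A ⇒ C) + (A + B))) + (¬(C ⇔ C) ⇒ ((A ⇒ A) ⇒ (B ⇔ B)))) = 1/3 ⇒ 0 = 2/3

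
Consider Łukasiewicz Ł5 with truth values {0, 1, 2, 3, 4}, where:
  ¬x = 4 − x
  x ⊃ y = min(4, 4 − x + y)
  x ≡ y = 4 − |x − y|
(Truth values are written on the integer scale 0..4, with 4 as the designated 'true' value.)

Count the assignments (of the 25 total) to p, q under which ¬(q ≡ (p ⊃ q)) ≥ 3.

4

value 4: 1 assignment (counts)
value 3: 3 assignments (counts)
value 2: 5 assignments
value 1: 7 assignments
value 0: 9 assignments
So 4 of the 25 assignments meet the threshold.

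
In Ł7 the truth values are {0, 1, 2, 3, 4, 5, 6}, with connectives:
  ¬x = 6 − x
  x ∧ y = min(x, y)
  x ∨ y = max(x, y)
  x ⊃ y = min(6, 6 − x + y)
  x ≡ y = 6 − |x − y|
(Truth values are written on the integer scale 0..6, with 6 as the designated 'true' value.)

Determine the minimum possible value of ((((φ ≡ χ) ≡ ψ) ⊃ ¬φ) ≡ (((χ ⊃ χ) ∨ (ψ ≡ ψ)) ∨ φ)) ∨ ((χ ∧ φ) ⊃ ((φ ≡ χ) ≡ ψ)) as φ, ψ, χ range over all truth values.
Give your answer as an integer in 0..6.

Take φ = 6, ψ = 3, χ = 6:
φ ≡ χ = 6 ≡ 6 = 6
(φ ≡ χ) ≡ ψ = 6 ≡ 3 = 3
¬φ = ¬6 = 0
((φ ≡ χ) ≡ ψ) ⊃ ¬φ = 3 ⊃ 0 = 3
χ ⊃ χ = 6 ⊃ 6 = 6
ψ ≡ ψ = 3 ≡ 3 = 6
(χ ⊃ χ) ∨ (ψ ≡ ψ) = 6 ∨ 6 = 6
((χ ⊃ χ) ∨ (ψ ≡ ψ)) ∨ φ = 6 ∨ 6 = 6
(((φ ≡ χ) ≡ ψ) ⊃ ¬φ) ≡ (((χ ⊃ χ) ∨ (ψ ≡ ψ)) ∨ φ) = 3 ≡ 6 = 3
χ ∧ φ = 6 ∧ 6 = 6
φ ≡ χ = 6 ≡ 6 = 6
(φ ≡ χ) ≡ ψ = 6 ≡ 3 = 3
(χ ∧ φ) ⊃ ((φ ≡ χ) ≡ ψ) = 6 ⊃ 3 = 3
((((φ ≡ χ) ≡ ψ) ⊃ ¬φ) ≡ (((χ ⊃ χ) ∨ (ψ ≡ ψ)) ∨ φ)) ∨ ((χ ∧ φ) ⊃ ((φ ≡ χ) ≡ ψ)) = 3 ∨ 3 = 3
No assignment yields a value below 3, so this is the minimum.

3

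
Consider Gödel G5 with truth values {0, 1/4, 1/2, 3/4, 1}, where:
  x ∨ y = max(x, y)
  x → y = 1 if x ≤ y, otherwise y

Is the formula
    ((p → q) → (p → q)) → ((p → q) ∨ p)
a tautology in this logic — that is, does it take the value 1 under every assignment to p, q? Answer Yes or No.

No

Counterexample: take p = 1/4, q = 0.
p → q = 1/4 → 0 = 0
p → q = 1/4 → 0 = 0
(p → q) → (p → q) = 0 → 0 = 1
p → q = 1/4 → 0 = 0
(p → q) ∨ p = 0 ∨ 1/4 = 1/4
((p → q) → (p → q)) → ((p → q) ∨ p) = 1 → 1/4 = 1/4
This gives 1/4 ≠ 1.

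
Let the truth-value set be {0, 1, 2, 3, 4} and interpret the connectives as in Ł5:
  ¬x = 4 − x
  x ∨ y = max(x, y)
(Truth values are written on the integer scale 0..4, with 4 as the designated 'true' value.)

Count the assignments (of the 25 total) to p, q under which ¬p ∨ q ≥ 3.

16

value 4: 9 assignments (counts)
value 3: 7 assignments (counts)
value 2: 5 assignments
value 1: 3 assignments
value 0: 1 assignment
So 16 of the 25 assignments meet the threshold.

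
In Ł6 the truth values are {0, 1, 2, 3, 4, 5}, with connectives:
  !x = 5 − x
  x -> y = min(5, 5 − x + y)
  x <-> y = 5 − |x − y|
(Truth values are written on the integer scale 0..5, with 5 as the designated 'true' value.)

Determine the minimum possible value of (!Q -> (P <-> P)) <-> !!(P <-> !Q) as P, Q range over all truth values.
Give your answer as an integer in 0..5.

Take P = 0, Q = 0:
!Q = !0 = 5
P <-> P = 0 <-> 0 = 5
!Q -> (P <-> P) = 5 -> 5 = 5
!Q = !0 = 5
P <-> !Q = 0 <-> 5 = 0
!(P <-> !Q) = !0 = 5
!!(P <-> !Q) = !5 = 0
(!Q -> (P <-> P)) <-> !!(P <-> !Q) = 5 <-> 0 = 0
No assignment yields a value below 0, so this is the minimum.

0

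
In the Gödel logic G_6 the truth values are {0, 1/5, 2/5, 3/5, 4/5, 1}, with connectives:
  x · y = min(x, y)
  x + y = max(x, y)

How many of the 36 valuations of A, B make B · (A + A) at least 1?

1

value 1: 1 assignment (counts)
value 4/5: 3 assignments
value 3/5: 5 assignments
value 2/5: 7 assignments
value 1/5: 9 assignments
value 0: 11 assignments
So 1 of the 36 assignments meets the threshold.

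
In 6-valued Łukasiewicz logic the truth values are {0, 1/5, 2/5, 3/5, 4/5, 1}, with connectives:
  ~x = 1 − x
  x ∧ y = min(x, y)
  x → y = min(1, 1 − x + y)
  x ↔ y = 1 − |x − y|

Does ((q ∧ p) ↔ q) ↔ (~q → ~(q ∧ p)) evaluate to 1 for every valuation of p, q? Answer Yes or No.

Counterexample: take p = 0, q = 1/5.
q ∧ p = 1/5 ∧ 0 = 0
(q ∧ p) ↔ q = 0 ↔ 1/5 = 4/5
~q = ~1/5 = 4/5
q ∧ p = 1/5 ∧ 0 = 0
~(q ∧ p) = ~0 = 1
~q → ~(q ∧ p) = 4/5 → 1 = 1
((q ∧ p) ↔ q) ↔ (~q → ~(q ∧ p)) = 4/5 ↔ 1 = 4/5
This gives 4/5 ≠ 1.

No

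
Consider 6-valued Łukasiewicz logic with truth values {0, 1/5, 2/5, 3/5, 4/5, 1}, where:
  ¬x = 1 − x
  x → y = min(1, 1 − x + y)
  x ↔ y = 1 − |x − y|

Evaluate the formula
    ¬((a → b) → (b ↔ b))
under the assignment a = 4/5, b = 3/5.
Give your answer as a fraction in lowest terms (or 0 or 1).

a → b = 4/5 → 3/5 = 4/5
b ↔ b = 3/5 ↔ 3/5 = 1
(a → b) → (b ↔ b) = 4/5 → 1 = 1
¬((a → b) → (b ↔ b)) = ¬1 = 0

0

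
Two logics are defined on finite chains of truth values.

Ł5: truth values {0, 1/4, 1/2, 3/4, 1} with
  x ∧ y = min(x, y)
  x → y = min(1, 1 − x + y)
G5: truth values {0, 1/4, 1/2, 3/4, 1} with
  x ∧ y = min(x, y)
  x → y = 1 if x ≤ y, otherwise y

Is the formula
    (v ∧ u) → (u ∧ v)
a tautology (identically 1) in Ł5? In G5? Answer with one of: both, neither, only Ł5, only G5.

both

In Ł5: every assignment gives 1 — tautology.
In G5: every assignment gives 1 — tautology.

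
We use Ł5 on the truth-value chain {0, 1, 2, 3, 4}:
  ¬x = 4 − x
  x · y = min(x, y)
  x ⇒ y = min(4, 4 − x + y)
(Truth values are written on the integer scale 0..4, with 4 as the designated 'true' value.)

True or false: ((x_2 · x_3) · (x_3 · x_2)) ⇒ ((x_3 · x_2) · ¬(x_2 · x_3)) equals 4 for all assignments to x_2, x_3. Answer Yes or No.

Counterexample: take x_2 = 3, x_3 = 3.
x_2 · x_3 = 3 · 3 = 3
x_3 · x_2 = 3 · 3 = 3
(x_2 · x_3) · (x_3 · x_2) = 3 · 3 = 3
x_3 · x_2 = 3 · 3 = 3
x_2 · x_3 = 3 · 3 = 3
¬(x_2 · x_3) = ¬3 = 1
(x_3 · x_2) · ¬(x_2 · x_3) = 3 · 1 = 1
((x_2 · x_3) · (x_3 · x_2)) ⇒ ((x_3 · x_2) · ¬(x_2 · x_3)) = 3 ⇒ 1 = 2
This gives 2 ≠ 4.

No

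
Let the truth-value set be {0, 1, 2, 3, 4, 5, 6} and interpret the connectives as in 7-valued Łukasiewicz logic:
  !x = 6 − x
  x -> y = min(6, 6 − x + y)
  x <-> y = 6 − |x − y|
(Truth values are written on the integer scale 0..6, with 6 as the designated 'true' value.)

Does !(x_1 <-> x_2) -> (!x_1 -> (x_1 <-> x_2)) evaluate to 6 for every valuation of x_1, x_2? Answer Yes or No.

No

Counterexample: take x_1 = 0, x_2 = 4.
x_1 <-> x_2 = 0 <-> 4 = 2
!(x_1 <-> x_2) = !2 = 4
!x_1 = !0 = 6
x_1 <-> x_2 = 0 <-> 4 = 2
!x_1 -> (x_1 <-> x_2) = 6 -> 2 = 2
!(x_1 <-> x_2) -> (!x_1 -> (x_1 <-> x_2)) = 4 -> 2 = 4
This gives 4 ≠ 6.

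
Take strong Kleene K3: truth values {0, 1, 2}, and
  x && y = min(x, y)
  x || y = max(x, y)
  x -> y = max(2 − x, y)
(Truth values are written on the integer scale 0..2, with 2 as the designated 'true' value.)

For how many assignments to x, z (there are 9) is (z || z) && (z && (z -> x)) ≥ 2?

x = 0, z = 0 ↦ 0  <
x = 0, z = 1 ↦ 1  <
x = 0, z = 2 ↦ 0  <
x = 1, z = 0 ↦ 0  <
x = 1, z = 1 ↦ 1  <
x = 1, z = 2 ↦ 1  <
x = 2, z = 0 ↦ 0  <
x = 2, z = 1 ↦ 1  <
x = 2, z = 2 ↦ 2  ≥
So 1 of the 9 assignments meets the threshold.

1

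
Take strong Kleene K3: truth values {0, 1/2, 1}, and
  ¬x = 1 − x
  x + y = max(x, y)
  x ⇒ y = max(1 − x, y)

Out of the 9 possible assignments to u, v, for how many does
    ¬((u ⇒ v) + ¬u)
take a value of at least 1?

1

u = 0, v = 0 ↦ 0  <
u = 0, v = 1/2 ↦ 0  <
u = 0, v = 1 ↦ 0  <
u = 1/2, v = 0 ↦ 1/2  <
u = 1/2, v = 1/2 ↦ 1/2  <
u = 1/2, v = 1 ↦ 0  <
u = 1, v = 0 ↦ 1  ≥
u = 1, v = 1/2 ↦ 1/2  <
u = 1, v = 1 ↦ 0  <
So 1 of the 9 assignments meets the threshold.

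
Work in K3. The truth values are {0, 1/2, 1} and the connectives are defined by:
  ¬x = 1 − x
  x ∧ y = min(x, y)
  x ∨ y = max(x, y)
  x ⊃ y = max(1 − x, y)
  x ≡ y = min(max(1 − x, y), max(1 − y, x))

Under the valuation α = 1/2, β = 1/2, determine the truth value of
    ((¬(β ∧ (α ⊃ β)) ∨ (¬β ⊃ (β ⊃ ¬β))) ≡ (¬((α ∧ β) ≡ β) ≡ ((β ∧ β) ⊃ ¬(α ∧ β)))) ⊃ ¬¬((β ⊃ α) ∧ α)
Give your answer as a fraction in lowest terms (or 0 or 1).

1/2

α ⊃ β = 1/2 ⊃ 1/2 = 1/2
β ∧ (α ⊃ β) = 1/2 ∧ 1/2 = 1/2
¬(β ∧ (α ⊃ β)) = ¬1/2 = 1/2
¬β = ¬1/2 = 1/2
¬β = ¬1/2 = 1/2
β ⊃ ¬β = 1/2 ⊃ 1/2 = 1/2
¬β ⊃ (β ⊃ ¬β) = 1/2 ⊃ 1/2 = 1/2
¬(β ∧ (α ⊃ β)) ∨ (¬β ⊃ (β ⊃ ¬β)) = 1/2 ∨ 1/2 = 1/2
α ∧ β = 1/2 ∧ 1/2 = 1/2
(α ∧ β) ≡ β = 1/2 ≡ 1/2 = 1/2
¬((α ∧ β) ≡ β) = ¬1/2 = 1/2
β ∧ β = 1/2 ∧ 1/2 = 1/2
α ∧ β = 1/2 ∧ 1/2 = 1/2
¬(α ∧ β) = ¬1/2 = 1/2
(β ∧ β) ⊃ ¬(α ∧ β) = 1/2 ⊃ 1/2 = 1/2
¬((α ∧ β) ≡ β) ≡ ((β ∧ β) ⊃ ¬(α ∧ β)) = 1/2 ≡ 1/2 = 1/2
(¬(β ∧ (α ⊃ β)) ∨ (¬β ⊃ (β ⊃ ¬β))) ≡ (¬((α ∧ β) ≡ β) ≡ ((β ∧ β) ⊃ ¬(α ∧ β))) = 1/2 ≡ 1/2 = 1/2
β ⊃ α = 1/2 ⊃ 1/2 = 1/2
(β ⊃ α) ∧ α = 1/2 ∧ 1/2 = 1/2
¬((β ⊃ α) ∧ α) = ¬1/2 = 1/2
¬¬((β ⊃ α) ∧ α) = ¬1/2 = 1/2
((¬(β ∧ (α ⊃ β)) ∨ (¬β ⊃ (β ⊃ ¬β))) ≡ (¬((α ∧ β) ≡ β) ≡ ((β ∧ β) ⊃ ¬(α ∧ β)))) ⊃ ¬¬((β ⊃ α) ∧ α) = 1/2 ⊃ 1/2 = 1/2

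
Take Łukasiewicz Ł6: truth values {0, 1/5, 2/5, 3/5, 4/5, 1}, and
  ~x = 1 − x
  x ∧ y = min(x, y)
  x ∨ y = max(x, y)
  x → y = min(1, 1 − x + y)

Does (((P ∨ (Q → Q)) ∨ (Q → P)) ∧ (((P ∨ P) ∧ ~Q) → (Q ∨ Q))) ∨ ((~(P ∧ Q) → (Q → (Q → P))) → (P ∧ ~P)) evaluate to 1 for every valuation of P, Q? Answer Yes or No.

No

Counterexample: take P = 1/5, Q = 0.
Q → Q = 0 → 0 = 1
P ∨ (Q → Q) = 1/5 ∨ 1 = 1
Q → P = 0 → 1/5 = 1
(P ∨ (Q → Q)) ∨ (Q → P) = 1 ∨ 1 = 1
P ∨ P = 1/5 ∨ 1/5 = 1/5
~Q = ~0 = 1
(P ∨ P) ∧ ~Q = 1/5 ∧ 1 = 1/5
Q ∨ Q = 0 ∨ 0 = 0
((P ∨ P) ∧ ~Q) → (Q ∨ Q) = 1/5 → 0 = 4/5
((P ∨ (Q → Q)) ∨ (Q → P)) ∧ (((P ∨ P) ∧ ~Q) → (Q ∨ Q)) = 1 ∧ 4/5 = 4/5
P ∧ Q = 1/5 ∧ 0 = 0
~(P ∧ Q) = ~0 = 1
Q → P = 0 → 1/5 = 1
Q → (Q → P) = 0 → 1 = 1
~(P ∧ Q) → (Q → (Q → P)) = 1 → 1 = 1
~P = ~1/5 = 4/5
P ∧ ~P = 1/5 ∧ 4/5 = 1/5
(~(P ∧ Q) → (Q → (Q → P))) → (P ∧ ~P) = 1 → 1/5 = 1/5
(((P ∨ (Q → Q)) ∨ (Q → P)) ∧ (((P ∨ P) ∧ ~Q) → (Q ∨ Q))) ∨ ((~(P ∧ Q) → (Q → (Q → P))) → (P ∧ ~P)) = 4/5 ∨ 1/5 = 4/5
This gives 4/5 ≠ 1.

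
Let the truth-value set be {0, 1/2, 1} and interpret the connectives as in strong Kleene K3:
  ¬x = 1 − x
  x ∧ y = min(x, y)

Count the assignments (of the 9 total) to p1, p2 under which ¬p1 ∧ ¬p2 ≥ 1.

1

p1 = 0, p2 = 0 ↦ 1  ≥
p1 = 0, p2 = 1/2 ↦ 1/2  <
p1 = 0, p2 = 1 ↦ 0  <
p1 = 1/2, p2 = 0 ↦ 1/2  <
p1 = 1/2, p2 = 1/2 ↦ 1/2  <
p1 = 1/2, p2 = 1 ↦ 0  <
p1 = 1, p2 = 0 ↦ 0  <
p1 = 1, p2 = 1/2 ↦ 0  <
p1 = 1, p2 = 1 ↦ 0  <
So 1 of the 9 assignments meets the threshold.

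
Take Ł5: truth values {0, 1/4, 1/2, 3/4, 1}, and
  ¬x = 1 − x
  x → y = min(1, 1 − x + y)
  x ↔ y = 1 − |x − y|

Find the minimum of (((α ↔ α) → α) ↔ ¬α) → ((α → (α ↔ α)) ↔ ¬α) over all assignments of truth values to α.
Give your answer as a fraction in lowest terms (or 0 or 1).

1/2

Take α = 1/2:
α ↔ α = 1/2 ↔ 1/2 = 1
(α ↔ α) → α = 1 → 1/2 = 1/2
¬α = ¬1/2 = 1/2
((α ↔ α) → α) ↔ ¬α = 1/2 ↔ 1/2 = 1
α ↔ α = 1/2 ↔ 1/2 = 1
α → (α ↔ α) = 1/2 → 1 = 1
¬α = ¬1/2 = 1/2
(α → (α ↔ α)) ↔ ¬α = 1 ↔ 1/2 = 1/2
(((α ↔ α) → α) ↔ ¬α) → ((α → (α ↔ α)) ↔ ¬α) = 1 → 1/2 = 1/2
No assignment yields a value below 1/2, so this is the minimum.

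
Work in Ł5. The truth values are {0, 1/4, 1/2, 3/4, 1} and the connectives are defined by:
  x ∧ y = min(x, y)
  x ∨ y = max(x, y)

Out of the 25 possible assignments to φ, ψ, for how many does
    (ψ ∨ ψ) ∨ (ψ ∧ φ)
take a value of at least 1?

value 1: 5 assignments (counts)
value 3/4: 5 assignments
value 1/2: 5 assignments
value 1/4: 5 assignments
value 0: 5 assignments
So 5 of the 25 assignments meet the threshold.

5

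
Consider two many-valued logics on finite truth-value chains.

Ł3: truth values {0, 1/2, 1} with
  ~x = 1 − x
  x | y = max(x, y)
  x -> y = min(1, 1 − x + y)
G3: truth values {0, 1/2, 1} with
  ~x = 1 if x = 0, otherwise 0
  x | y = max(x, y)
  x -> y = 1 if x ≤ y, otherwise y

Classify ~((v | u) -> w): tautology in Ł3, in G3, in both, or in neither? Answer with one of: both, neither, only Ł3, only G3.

neither

In Ł3: at u = 0, v = 0, w = 0 the value is 0 — not a tautology.
In G3: at u = 0, v = 0, w = 0 the value is 0 — not a tautology.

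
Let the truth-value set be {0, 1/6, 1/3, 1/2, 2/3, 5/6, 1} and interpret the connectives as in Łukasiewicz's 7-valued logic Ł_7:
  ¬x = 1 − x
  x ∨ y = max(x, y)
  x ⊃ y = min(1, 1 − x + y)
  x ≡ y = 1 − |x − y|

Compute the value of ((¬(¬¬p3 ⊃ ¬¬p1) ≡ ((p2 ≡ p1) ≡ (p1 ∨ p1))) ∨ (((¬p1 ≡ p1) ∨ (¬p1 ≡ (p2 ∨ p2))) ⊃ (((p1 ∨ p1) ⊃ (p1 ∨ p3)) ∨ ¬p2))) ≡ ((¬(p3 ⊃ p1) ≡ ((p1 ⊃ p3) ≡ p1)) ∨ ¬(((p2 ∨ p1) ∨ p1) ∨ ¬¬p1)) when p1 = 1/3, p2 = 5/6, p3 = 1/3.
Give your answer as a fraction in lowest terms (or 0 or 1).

¬p3 = ¬1/3 = 2/3
¬¬p3 = ¬2/3 = 1/3
¬p1 = ¬1/3 = 2/3
¬¬p1 = ¬2/3 = 1/3
¬¬p3 ⊃ ¬¬p1 = 1/3 ⊃ 1/3 = 1
¬(¬¬p3 ⊃ ¬¬p1) = ¬1 = 0
p2 ≡ p1 = 5/6 ≡ 1/3 = 1/2
p1 ∨ p1 = 1/3 ∨ 1/3 = 1/3
(p2 ≡ p1) ≡ (p1 ∨ p1) = 1/2 ≡ 1/3 = 5/6
¬(¬¬p3 ⊃ ¬¬p1) ≡ ((p2 ≡ p1) ≡ (p1 ∨ p1)) = 0 ≡ 5/6 = 1/6
¬p1 = ¬1/3 = 2/3
¬p1 ≡ p1 = 2/3 ≡ 1/3 = 2/3
¬p1 = ¬1/3 = 2/3
p2 ∨ p2 = 5/6 ∨ 5/6 = 5/6
¬p1 ≡ (p2 ∨ p2) = 2/3 ≡ 5/6 = 5/6
(¬p1 ≡ p1) ∨ (¬p1 ≡ (p2 ∨ p2)) = 2/3 ∨ 5/6 = 5/6
p1 ∨ p1 = 1/3 ∨ 1/3 = 1/3
p1 ∨ p3 = 1/3 ∨ 1/3 = 1/3
(p1 ∨ p1) ⊃ (p1 ∨ p3) = 1/3 ⊃ 1/3 = 1
¬p2 = ¬5/6 = 1/6
((p1 ∨ p1) ⊃ (p1 ∨ p3)) ∨ ¬p2 = 1 ∨ 1/6 = 1
((¬p1 ≡ p1) ∨ (¬p1 ≡ (p2 ∨ p2))) ⊃ (((p1 ∨ p1) ⊃ (p1 ∨ p3)) ∨ ¬p2) = 5/6 ⊃ 1 = 1
(¬(¬¬p3 ⊃ ¬¬p1) ≡ ((p2 ≡ p1) ≡ (p1 ∨ p1))) ∨ (((¬p1 ≡ p1) ∨ (¬p1 ≡ (p2 ∨ p2))) ⊃ (((p1 ∨ p1) ⊃ (p1 ∨ p3)) ∨ ¬p2)) = 1/6 ∨ 1 = 1
p3 ⊃ p1 = 1/3 ⊃ 1/3 = 1
¬(p3 ⊃ p1) = ¬1 = 0
p1 ⊃ p3 = 1/3 ⊃ 1/3 = 1
(p1 ⊃ p3) ≡ p1 = 1 ≡ 1/3 = 1/3
¬(p3 ⊃ p1) ≡ ((p1 ⊃ p3) ≡ p1) = 0 ≡ 1/3 = 2/3
p2 ∨ p1 = 5/6 ∨ 1/3 = 5/6
(p2 ∨ p1) ∨ p1 = 5/6 ∨ 1/3 = 5/6
¬p1 = ¬1/3 = 2/3
¬¬p1 = ¬2/3 = 1/3
((p2 ∨ p1) ∨ p1) ∨ ¬¬p1 = 5/6 ∨ 1/3 = 5/6
¬(((p2 ∨ p1) ∨ p1) ∨ ¬¬p1) = ¬5/6 = 1/6
(¬(p3 ⊃ p1) ≡ ((p1 ⊃ p3) ≡ p1)) ∨ ¬(((p2 ∨ p1) ∨ p1) ∨ ¬¬p1) = 2/3 ∨ 1/6 = 2/3
((¬(¬¬p3 ⊃ ¬¬p1) ≡ ((p2 ≡ p1) ≡ (p1 ∨ p1))) ∨ (((¬p1 ≡ p1) ∨ (¬p1 ≡ (p2 ∨ p2))) ⊃ (((p1 ∨ p1) ⊃ (p1 ∨ p3)) ∨ ¬p2))) ≡ ((¬(p3 ⊃ p1) ≡ ((p1 ⊃ p3) ≡ p1)) ∨ ¬(((p2 ∨ p1) ∨ p1) ∨ ¬¬p1)) = 1 ≡ 2/3 = 2/3

2/3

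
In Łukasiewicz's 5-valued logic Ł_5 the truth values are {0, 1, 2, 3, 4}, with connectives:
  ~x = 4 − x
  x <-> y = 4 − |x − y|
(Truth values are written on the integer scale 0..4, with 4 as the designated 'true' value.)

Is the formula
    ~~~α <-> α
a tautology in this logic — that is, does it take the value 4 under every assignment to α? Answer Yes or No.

No

Counterexample: take α = 0.
~α = ~0 = 4
~~α = ~4 = 0
~~~α = ~0 = 4
~~~α <-> α = 4 <-> 0 = 0
This gives 0 ≠ 4.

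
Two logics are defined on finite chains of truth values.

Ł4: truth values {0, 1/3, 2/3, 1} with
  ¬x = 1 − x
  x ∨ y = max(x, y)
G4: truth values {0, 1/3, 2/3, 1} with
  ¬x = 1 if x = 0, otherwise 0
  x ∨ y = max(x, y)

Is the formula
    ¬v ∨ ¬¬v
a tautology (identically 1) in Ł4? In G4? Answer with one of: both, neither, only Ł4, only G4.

only G4

In Ł4: at v = 1/3 the value is 2/3 — not a tautology.
In G4: every assignment gives 1 — tautology.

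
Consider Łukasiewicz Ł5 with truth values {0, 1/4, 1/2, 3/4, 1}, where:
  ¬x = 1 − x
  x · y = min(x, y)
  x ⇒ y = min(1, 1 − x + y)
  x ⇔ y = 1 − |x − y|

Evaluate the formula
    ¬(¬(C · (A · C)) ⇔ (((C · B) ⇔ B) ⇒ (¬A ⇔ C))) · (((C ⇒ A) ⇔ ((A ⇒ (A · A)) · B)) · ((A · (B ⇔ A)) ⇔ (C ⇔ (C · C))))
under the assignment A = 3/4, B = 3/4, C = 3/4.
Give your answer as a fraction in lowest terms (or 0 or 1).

A · C = 3/4 · 3/4 = 3/4
C · (A · C) = 3/4 · 3/4 = 3/4
¬(C · (A · C)) = ¬3/4 = 1/4
C · B = 3/4 · 3/4 = 3/4
(C · B) ⇔ B = 3/4 ⇔ 3/4 = 1
¬A = ¬3/4 = 1/4
¬A ⇔ C = 1/4 ⇔ 3/4 = 1/2
((C · B) ⇔ B) ⇒ (¬A ⇔ C) = 1 ⇒ 1/2 = 1/2
¬(C · (A · C)) ⇔ (((C · B) ⇔ B) ⇒ (¬A ⇔ C)) = 1/4 ⇔ 1/2 = 3/4
¬(¬(C · (A · C)) ⇔ (((C · B) ⇔ B) ⇒ (¬A ⇔ C))) = ¬3/4 = 1/4
C ⇒ A = 3/4 ⇒ 3/4 = 1
A · A = 3/4 · 3/4 = 3/4
A ⇒ (A · A) = 3/4 ⇒ 3/4 = 1
(A ⇒ (A · A)) · B = 1 · 3/4 = 3/4
(C ⇒ A) ⇔ ((A ⇒ (A · A)) · B) = 1 ⇔ 3/4 = 3/4
B ⇔ A = 3/4 ⇔ 3/4 = 1
A · (B ⇔ A) = 3/4 · 1 = 3/4
C · C = 3/4 · 3/4 = 3/4
C ⇔ (C · C) = 3/4 ⇔ 3/4 = 1
(A · (B ⇔ A)) ⇔ (C ⇔ (C · C)) = 3/4 ⇔ 1 = 3/4
((C ⇒ A) ⇔ ((A ⇒ (A · A)) · B)) · ((A · (B ⇔ A)) ⇔ (C ⇔ (C · C))) = 3/4 · 3/4 = 3/4
¬(¬(C · (A · C)) ⇔ (((C · B) ⇔ B) ⇒ (¬A ⇔ C))) · (((C ⇒ A) ⇔ ((A ⇒ (A · A)) · B)) · ((A · (B ⇔ A)) ⇔ (C ⇔ (C · C)))) = 1/4 · 3/4 = 1/4

1/4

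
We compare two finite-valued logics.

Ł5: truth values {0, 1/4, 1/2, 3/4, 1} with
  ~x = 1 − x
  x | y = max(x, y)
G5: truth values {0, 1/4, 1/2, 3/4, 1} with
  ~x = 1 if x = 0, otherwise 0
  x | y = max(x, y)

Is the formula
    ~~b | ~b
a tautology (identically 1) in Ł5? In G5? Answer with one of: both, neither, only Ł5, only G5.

In Ł5: at b = 1/4 the value is 3/4 — not a tautology.
In G5: every assignment gives 1 — tautology.

only G5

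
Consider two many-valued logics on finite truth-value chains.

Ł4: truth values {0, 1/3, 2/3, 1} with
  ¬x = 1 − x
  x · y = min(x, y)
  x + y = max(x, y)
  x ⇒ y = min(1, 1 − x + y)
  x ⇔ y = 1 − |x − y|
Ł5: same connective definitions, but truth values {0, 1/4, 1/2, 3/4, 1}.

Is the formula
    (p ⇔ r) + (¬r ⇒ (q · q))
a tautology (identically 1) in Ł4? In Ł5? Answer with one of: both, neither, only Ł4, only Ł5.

In Ł4: at p = 0, q = 0, r = 1/3 the value is 2/3 — not a tautology.
In Ł5: at p = 0, q = 0, r = 1/4 the value is 3/4 — not a tautology.

neither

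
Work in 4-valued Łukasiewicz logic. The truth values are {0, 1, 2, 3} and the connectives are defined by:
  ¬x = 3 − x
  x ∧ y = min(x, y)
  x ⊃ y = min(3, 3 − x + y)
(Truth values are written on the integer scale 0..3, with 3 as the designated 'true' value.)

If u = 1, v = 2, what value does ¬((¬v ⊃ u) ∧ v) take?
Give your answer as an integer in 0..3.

¬v = ¬2 = 1
¬v ⊃ u = 1 ⊃ 1 = 3
(¬v ⊃ u) ∧ v = 3 ∧ 2 = 2
¬((¬v ⊃ u) ∧ v) = ¬2 = 1

1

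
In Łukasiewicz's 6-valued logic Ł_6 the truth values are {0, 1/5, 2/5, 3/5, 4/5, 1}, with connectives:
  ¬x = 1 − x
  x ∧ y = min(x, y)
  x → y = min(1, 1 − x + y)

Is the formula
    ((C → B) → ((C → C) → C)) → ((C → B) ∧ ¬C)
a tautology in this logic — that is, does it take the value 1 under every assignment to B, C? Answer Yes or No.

Counterexample: take B = 0, C = 2/5.
C → B = 2/5 → 0 = 3/5
C → C = 2/5 → 2/5 = 1
(C → C) → C = 1 → 2/5 = 2/5
(C → B) → ((C → C) → C) = 3/5 → 2/5 = 4/5
C → B = 2/5 → 0 = 3/5
¬C = ¬2/5 = 3/5
(C → B) ∧ ¬C = 3/5 ∧ 3/5 = 3/5
((C → B) → ((C → C) → C)) → ((C → B) ∧ ¬C) = 4/5 → 3/5 = 4/5
This gives 4/5 ≠ 1.

No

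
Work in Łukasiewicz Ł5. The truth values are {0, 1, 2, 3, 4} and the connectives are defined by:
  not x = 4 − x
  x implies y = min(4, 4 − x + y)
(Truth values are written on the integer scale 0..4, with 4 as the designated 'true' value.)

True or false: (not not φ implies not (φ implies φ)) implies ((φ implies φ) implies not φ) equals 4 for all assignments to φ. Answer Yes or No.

Yes

φ = 0 ↦ 4
φ = 1 ↦ 4
φ = 2 ↦ 4
φ = 3 ↦ 4
φ = 4 ↦ 4
Every assignment gives a value ≥ 4.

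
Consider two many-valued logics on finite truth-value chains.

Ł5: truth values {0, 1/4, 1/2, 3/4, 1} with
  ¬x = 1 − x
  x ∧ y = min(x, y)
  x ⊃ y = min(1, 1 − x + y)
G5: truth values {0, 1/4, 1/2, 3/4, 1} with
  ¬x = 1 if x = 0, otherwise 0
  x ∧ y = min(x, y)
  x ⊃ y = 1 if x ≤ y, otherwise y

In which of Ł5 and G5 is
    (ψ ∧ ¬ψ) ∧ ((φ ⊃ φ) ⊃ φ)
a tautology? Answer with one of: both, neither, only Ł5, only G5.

In Ł5: at φ = 0, ψ = 0 the value is 0 — not a tautology.
In G5: at φ = 0, ψ = 0 the value is 0 — not a tautology.

neither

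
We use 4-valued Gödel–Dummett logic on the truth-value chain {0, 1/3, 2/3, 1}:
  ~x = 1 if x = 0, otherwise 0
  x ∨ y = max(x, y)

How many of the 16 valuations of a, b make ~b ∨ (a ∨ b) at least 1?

a = 0, b = 0 ↦ 1  ≥
a = 0, b = 1/3 ↦ 1/3  <
a = 0, b = 2/3 ↦ 2/3  <
a = 0, b = 1 ↦ 1  ≥
a = 1/3, b = 0 ↦ 1  ≥
a = 1/3, b = 1/3 ↦ 1/3  <
a = 1/3, b = 2/3 ↦ 2/3  <
a = 1/3, b = 1 ↦ 1  ≥
a = 2/3, b = 0 ↦ 1  ≥
a = 2/3, b = 1/3 ↦ 2/3  <
a = 2/3, b = 2/3 ↦ 2/3  <
a = 2/3, b = 1 ↦ 1  ≥
a = 1, b = 0 ↦ 1  ≥
a = 1, b = 1/3 ↦ 1  ≥
a = 1, b = 2/3 ↦ 1  ≥
a = 1, b = 1 ↦ 1  ≥
So 10 of the 16 assignments meet the threshold.

10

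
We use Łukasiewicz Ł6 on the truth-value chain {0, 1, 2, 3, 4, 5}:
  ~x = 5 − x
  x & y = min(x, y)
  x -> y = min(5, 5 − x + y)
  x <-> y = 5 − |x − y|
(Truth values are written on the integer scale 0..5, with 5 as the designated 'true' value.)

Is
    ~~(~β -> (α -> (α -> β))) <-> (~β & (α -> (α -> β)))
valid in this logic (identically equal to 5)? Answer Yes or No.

No

Counterexample: take α = 0, β = 1.
~β = ~1 = 4
α -> β = 0 -> 1 = 5
α -> (α -> β) = 0 -> 5 = 5
~β -> (α -> (α -> β)) = 4 -> 5 = 5
~(~β -> (α -> (α -> β))) = ~5 = 0
~~(~β -> (α -> (α -> β))) = ~0 = 5
~β = ~1 = 4
α -> β = 0 -> 1 = 5
α -> (α -> β) = 0 -> 5 = 5
~β & (α -> (α -> β)) = 4 & 5 = 4
~~(~β -> (α -> (α -> β))) <-> (~β & (α -> (α -> β))) = 5 <-> 4 = 4
This gives 4 ≠ 5.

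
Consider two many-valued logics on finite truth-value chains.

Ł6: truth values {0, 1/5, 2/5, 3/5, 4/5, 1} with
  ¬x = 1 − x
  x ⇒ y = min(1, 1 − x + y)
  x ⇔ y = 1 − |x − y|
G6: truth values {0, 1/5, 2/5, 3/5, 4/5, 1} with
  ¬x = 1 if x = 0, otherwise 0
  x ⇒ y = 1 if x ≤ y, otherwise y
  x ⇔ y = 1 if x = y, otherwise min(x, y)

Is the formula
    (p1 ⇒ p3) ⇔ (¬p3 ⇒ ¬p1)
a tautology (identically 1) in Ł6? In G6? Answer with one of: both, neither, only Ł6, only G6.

only Ł6

In Ł6: every assignment gives 1 — tautology.
In G6: at p1 = 2/5, p3 = 1/5 the value is 1/5 — not a tautology.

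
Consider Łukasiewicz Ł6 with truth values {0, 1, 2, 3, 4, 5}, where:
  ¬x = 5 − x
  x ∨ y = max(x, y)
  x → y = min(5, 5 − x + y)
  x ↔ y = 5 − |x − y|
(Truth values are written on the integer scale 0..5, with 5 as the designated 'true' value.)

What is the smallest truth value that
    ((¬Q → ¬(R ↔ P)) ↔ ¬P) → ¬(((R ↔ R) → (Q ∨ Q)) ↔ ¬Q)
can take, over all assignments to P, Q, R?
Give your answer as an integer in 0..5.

Take P = 0, Q = 2, R = 3:
¬Q = ¬2 = 3
R ↔ P = 3 ↔ 0 = 2
¬(R ↔ P) = ¬2 = 3
¬Q → ¬(R ↔ P) = 3 → 3 = 5
¬P = ¬0 = 5
(¬Q → ¬(R ↔ P)) ↔ ¬P = 5 ↔ 5 = 5
R ↔ R = 3 ↔ 3 = 5
Q ∨ Q = 2 ∨ 2 = 2
(R ↔ R) → (Q ∨ Q) = 5 → 2 = 2
¬Q = ¬2 = 3
((R ↔ R) → (Q ∨ Q)) ↔ ¬Q = 2 ↔ 3 = 4
¬(((R ↔ R) → (Q ∨ Q)) ↔ ¬Q) = ¬4 = 1
((¬Q → ¬(R ↔ P)) ↔ ¬P) → ¬(((R ↔ R) → (Q ∨ Q)) ↔ ¬Q) = 5 → 1 = 1
No assignment yields a value below 1, so this is the minimum.

1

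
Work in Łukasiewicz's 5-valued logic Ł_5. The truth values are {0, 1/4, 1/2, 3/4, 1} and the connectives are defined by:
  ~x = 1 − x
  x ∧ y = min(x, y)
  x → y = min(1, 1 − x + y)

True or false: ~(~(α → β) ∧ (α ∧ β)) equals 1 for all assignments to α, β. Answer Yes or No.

Counterexample: take α = 1/2, β = 1/4.
α → β = 1/2 → 1/4 = 3/4
~(α → β) = ~3/4 = 1/4
α ∧ β = 1/2 ∧ 1/4 = 1/4
~(α → β) ∧ (α ∧ β) = 1/4 ∧ 1/4 = 1/4
~(~(α → β) ∧ (α ∧ β)) = ~1/4 = 3/4
This gives 3/4 ≠ 1.

No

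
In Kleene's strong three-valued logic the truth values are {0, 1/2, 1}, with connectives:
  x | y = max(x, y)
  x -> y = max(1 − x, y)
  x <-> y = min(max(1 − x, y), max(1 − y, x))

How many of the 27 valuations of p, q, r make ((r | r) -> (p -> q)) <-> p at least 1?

5

value 1: 5 assignments (counts)
value 1/2: 12 assignments
value 0: 10 assignments
So 5 of the 27 assignments meet the threshold.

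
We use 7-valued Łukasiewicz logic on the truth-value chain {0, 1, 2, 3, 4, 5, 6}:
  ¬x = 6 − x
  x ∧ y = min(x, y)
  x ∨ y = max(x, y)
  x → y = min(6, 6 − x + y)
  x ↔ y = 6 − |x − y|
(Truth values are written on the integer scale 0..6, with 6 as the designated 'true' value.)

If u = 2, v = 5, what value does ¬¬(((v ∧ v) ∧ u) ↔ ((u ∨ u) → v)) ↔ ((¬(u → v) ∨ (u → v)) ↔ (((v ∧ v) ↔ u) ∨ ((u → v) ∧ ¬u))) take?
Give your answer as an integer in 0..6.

v ∧ v = 5 ∧ 5 = 5
(v ∧ v) ∧ u = 5 ∧ 2 = 2
u ∨ u = 2 ∨ 2 = 2
(u ∨ u) → v = 2 → 5 = 6
((v ∧ v) ∧ u) ↔ ((u ∨ u) → v) = 2 ↔ 6 = 2
¬(((v ∧ v) ∧ u) ↔ ((u ∨ u) → v)) = ¬2 = 4
¬¬(((v ∧ v) ∧ u) ↔ ((u ∨ u) → v)) = ¬4 = 2
u → v = 2 → 5 = 6
¬(u → v) = ¬6 = 0
u → v = 2 → 5 = 6
¬(u → v) ∨ (u → v) = 0 ∨ 6 = 6
v ∧ v = 5 ∧ 5 = 5
(v ∧ v) ↔ u = 5 ↔ 2 = 3
u → v = 2 → 5 = 6
¬u = ¬2 = 4
(u → v) ∧ ¬u = 6 ∧ 4 = 4
((v ∧ v) ↔ u) ∨ ((u → v) ∧ ¬u) = 3 ∨ 4 = 4
(¬(u → v) ∨ (u → v)) ↔ (((v ∧ v) ↔ u) ∨ ((u → v) ∧ ¬u)) = 6 ↔ 4 = 4
¬¬(((v ∧ v) ∧ u) ↔ ((u ∨ u) → v)) ↔ ((¬(u → v) ∨ (u → v)) ↔ (((v ∧ v) ↔ u) ∨ ((u → v) ∧ ¬u))) = 2 ↔ 4 = 4

4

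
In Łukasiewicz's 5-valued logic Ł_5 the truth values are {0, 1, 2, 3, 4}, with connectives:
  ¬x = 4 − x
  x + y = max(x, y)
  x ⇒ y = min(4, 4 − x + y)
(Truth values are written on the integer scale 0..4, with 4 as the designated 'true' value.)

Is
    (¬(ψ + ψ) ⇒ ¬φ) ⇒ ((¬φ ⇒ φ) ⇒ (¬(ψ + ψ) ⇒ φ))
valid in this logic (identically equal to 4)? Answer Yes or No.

Yes

At φ = 4, ψ = 3, for instance:
ψ + ψ = 3 + 3 = 3
¬(ψ + ψ) = ¬3 = 1
¬φ = ¬4 = 0
¬(ψ + ψ) ⇒ ¬φ = 1 ⇒ 0 = 3
¬φ ⇒ φ = 0 ⇒ 4 = 4
¬(ψ + ψ) ⇒ φ = 1 ⇒ 4 = 4
(¬φ ⇒ φ) ⇒ (¬(ψ + ψ) ⇒ φ) = 4 ⇒ 4 = 4
(¬(ψ + ψ) ⇒ ¬φ) ⇒ ((¬φ ⇒ φ) ⇒ (¬(ψ + ψ) ⇒ φ)) = 3 ⇒ 4 = 4
and checking the remaining 24 assignments likewise gives ≥ 4 in every case.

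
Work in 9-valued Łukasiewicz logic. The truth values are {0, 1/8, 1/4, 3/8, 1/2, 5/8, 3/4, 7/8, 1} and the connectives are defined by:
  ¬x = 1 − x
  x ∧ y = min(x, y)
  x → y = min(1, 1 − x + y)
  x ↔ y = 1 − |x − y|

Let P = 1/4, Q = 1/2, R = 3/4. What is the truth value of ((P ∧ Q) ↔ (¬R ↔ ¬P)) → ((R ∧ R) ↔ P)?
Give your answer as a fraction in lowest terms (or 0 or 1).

P ∧ Q = 1/4 ∧ 1/2 = 1/4
¬R = ¬3/4 = 1/4
¬P = ¬1/4 = 3/4
¬R ↔ ¬P = 1/4 ↔ 3/4 = 1/2
(P ∧ Q) ↔ (¬R ↔ ¬P) = 1/4 ↔ 1/2 = 3/4
R ∧ R = 3/4 ∧ 3/4 = 3/4
(R ∧ R) ↔ P = 3/4 ↔ 1/4 = 1/2
((P ∧ Q) ↔ (¬R ↔ ¬P)) → ((R ∧ R) ↔ P) = 3/4 → 1/2 = 3/4

3/4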